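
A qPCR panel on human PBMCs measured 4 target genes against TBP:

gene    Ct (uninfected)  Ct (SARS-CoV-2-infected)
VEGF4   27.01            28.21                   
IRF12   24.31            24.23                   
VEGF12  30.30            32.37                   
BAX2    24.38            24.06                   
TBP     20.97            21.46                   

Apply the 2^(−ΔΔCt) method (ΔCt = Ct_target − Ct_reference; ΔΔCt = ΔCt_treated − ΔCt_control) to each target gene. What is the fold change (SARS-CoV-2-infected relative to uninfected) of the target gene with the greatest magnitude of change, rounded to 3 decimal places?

VEGF4: ΔΔCt = (28.21−21.46) − (27.01−20.97) = 6.75 − 6.04 = 0.71; fold change = 2^-0.71 = 0.611
IRF12: ΔΔCt = (24.23−21.46) − (24.31−20.97) = 2.77 − 3.34 = -0.57; fold change = 2^0.57 = 1.485
VEGF12: ΔΔCt = (32.37−21.46) − (30.30−20.97) = 10.91 − 9.33 = 1.58; fold change = 2^-1.58 = 0.334
BAX2: ΔΔCt = (24.06−21.46) − (24.38−20.97) = 2.60 − 3.41 = -0.81; fold change = 2^0.81 = 1.753
VEGF12 has the largest |ΔΔCt| = 1.58.

0.334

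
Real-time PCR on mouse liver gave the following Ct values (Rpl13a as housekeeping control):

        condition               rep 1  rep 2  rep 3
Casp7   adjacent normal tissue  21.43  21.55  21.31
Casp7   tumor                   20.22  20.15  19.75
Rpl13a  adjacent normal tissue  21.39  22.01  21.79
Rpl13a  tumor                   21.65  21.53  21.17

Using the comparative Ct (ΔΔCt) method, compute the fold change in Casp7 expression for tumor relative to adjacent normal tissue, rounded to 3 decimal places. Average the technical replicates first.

2.158

Mean Ct: Casp7 adjacent normal tissue 21.430; Casp7 tumor 20.040; Rpl13a adjacent normal tissue 21.730; Rpl13a tumor 21.450
ΔCt(adjacent normal tissue) = 21.430 − 21.730 = -0.300
ΔCt(tumor) = 20.040 − 21.450 = -1.410
ΔΔCt = -1.410 − (-0.300) = -1.110
Fold change = 2^(−(-1.110)) = 2^1.110 = 2.1585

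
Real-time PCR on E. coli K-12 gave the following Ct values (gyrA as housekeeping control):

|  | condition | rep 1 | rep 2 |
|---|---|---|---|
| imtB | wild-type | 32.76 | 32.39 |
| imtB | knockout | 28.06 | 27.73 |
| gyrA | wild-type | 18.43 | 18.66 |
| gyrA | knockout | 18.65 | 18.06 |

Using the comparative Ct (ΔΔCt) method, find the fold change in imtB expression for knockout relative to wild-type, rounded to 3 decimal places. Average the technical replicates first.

Mean Ct: imtB wild-type 32.575; imtB knockout 27.895; gyrA wild-type 18.545; gyrA knockout 18.355
ΔCt(wild-type) = 32.575 − 18.545 = 14.030
ΔCt(knockout) = 27.895 − 18.355 = 9.540
ΔΔCt = 9.540 − 14.030 = -4.490
Fold change = 2^(−(-4.490)) = 2^4.490 = 22.4711

22.471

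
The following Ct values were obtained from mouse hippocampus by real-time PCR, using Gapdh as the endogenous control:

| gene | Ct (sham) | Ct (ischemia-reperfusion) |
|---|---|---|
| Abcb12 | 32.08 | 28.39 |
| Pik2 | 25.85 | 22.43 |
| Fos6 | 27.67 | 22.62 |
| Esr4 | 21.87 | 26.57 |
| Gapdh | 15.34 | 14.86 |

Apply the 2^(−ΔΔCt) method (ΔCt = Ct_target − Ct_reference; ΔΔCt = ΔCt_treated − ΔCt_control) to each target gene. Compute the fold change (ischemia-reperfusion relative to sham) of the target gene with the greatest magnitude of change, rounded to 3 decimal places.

0.028

Abcb12: ΔΔCt = (28.39−14.86) − (32.08−15.34) = 13.53 − 16.74 = -3.21; fold change = 2^3.21 = 9.254
Pik2: ΔΔCt = (22.43−14.86) − (25.85−15.34) = 7.57 − 10.51 = -2.94; fold change = 2^2.94 = 7.674
Fos6: ΔΔCt = (22.62−14.86) − (27.67−15.34) = 7.76 − 12.33 = -4.57; fold change = 2^4.57 = 23.752
Esr4: ΔΔCt = (26.57−14.86) − (21.87−15.34) = 11.71 − 6.53 = 5.18; fold change = 2^-5.18 = 0.028
Esr4 has the largest |ΔΔCt| = 5.18.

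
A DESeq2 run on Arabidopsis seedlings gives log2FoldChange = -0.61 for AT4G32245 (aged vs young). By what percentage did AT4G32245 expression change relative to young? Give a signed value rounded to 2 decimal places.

Fold change = 2^(-0.61) = 0.6552
Percent change = (FC − 1) × 100% = (0.6552 − 1) × 100 = -34.48%

-34.48%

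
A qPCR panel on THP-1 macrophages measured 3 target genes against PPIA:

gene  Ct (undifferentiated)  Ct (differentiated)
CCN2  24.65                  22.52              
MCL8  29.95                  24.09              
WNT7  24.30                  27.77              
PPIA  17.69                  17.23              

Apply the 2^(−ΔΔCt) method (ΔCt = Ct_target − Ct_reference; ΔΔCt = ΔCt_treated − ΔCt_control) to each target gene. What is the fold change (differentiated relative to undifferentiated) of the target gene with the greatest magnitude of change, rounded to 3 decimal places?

CCN2: ΔΔCt = (22.52−17.23) − (24.65−17.69) = 5.29 − 6.96 = -1.67; fold change = 2^1.67 = 3.182
MCL8: ΔΔCt = (24.09−17.23) − (29.95−17.69) = 6.86 − 12.26 = -5.40; fold change = 2^5.40 = 42.224
WNT7: ΔΔCt = (27.77−17.23) − (24.30−17.69) = 10.54 − 6.61 = 3.93; fold change = 2^-3.93 = 0.066
MCL8 has the largest |ΔΔCt| = 5.40.

42.224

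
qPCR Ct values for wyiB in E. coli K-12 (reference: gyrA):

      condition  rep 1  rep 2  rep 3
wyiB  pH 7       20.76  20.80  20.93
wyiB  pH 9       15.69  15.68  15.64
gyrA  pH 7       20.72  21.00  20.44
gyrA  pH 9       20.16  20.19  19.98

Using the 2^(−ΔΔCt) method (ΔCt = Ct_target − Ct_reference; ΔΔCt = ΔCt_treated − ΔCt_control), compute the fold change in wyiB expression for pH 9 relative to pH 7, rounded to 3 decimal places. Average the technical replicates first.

Mean Ct: wyiB pH 7 20.830; wyiB pH 9 15.670; gyrA pH 7 20.720; gyrA pH 9 20.110
ΔCt(pH 7) = 20.830 − 20.720 = 0.110
ΔCt(pH 9) = 15.670 − 20.110 = -4.440
ΔΔCt = -4.440 − 0.110 = -4.550
Fold change = 2^(−(-4.550)) = 2^4.550 = 23.4254

23.425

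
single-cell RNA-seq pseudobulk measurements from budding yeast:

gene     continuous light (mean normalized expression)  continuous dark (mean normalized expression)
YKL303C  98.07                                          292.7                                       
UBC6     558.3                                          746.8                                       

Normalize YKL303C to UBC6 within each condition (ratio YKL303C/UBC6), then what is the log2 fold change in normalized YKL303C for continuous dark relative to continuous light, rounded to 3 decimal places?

1.158

YKL303C/UBC6 (continuous light) = 98.07 / 558.3 = 0.17566
YKL303C/UBC6 (continuous dark) = 292.7 / 746.8 = 0.39194
Fold change = 0.39194 / 0.17566 = 2.2313
log2(2.2313) = 1.1579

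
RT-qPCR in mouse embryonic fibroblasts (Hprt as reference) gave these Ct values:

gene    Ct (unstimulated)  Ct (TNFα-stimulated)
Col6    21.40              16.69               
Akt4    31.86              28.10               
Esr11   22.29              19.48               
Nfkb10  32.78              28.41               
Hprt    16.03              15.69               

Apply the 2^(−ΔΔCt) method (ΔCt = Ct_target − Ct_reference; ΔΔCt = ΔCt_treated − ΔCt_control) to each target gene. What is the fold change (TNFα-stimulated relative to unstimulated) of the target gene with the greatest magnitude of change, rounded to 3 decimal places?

20.678

Col6: ΔΔCt = (16.69−15.69) − (21.40−16.03) = 1.00 − 5.37 = -4.37; fold change = 2^4.37 = 20.678
Akt4: ΔΔCt = (28.10−15.69) − (31.86−16.03) = 12.41 − 15.83 = -3.42; fold change = 2^3.42 = 10.703
Esr11: ΔΔCt = (19.48−15.69) − (22.29−16.03) = 3.79 − 6.26 = -2.47; fold change = 2^2.47 = 5.540
Nfkb10: ΔΔCt = (28.41−15.69) − (32.78−16.03) = 12.72 − 16.75 = -4.03; fold change = 2^4.03 = 16.336
Col6 has the largest |ΔΔCt| = 4.37.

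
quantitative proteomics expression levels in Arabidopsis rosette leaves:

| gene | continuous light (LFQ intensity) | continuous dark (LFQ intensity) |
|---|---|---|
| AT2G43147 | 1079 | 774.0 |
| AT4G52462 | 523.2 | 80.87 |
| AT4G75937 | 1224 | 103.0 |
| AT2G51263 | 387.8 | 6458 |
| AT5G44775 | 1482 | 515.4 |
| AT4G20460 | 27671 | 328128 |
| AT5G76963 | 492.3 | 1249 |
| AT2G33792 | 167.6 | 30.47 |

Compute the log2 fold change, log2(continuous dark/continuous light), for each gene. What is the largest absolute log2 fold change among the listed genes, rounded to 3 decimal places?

log2(774.0/1079) = -0.479  (AT2G43147)
log2(80.87/523.2) = -2.694  (AT4G52462)
log2(103.0/1224) = -3.571  (AT4G75937)
log2(6458/387.8) = 4.058  (AT2G51263)
log2(515.4/1482) = -1.524  (AT5G44775)
log2(328128/27671) = 3.568  (AT4G20460)
log2(1249/492.3) = 1.343  (AT5G76963)
log2(30.47/167.6) = -2.460  (AT2G33792)
The largest magnitude belongs to AT2G51263.

4.058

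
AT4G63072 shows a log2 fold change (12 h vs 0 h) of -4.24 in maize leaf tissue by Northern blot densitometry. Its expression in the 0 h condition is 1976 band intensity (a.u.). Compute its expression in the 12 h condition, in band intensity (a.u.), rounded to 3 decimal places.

104.573

Fold change = 2^(-4.24) = 0.0529
12 h expression = 1976 × 0.0529 = 104.573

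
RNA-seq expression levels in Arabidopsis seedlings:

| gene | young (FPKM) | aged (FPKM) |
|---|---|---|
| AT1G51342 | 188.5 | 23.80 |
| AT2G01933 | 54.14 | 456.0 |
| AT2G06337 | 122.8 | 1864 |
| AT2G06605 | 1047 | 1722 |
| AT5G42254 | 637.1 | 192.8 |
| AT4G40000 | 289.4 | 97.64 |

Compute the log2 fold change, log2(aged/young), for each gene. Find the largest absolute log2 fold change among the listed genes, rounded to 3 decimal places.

log2(23.80/188.5) = -2.986  (AT1G51342)
log2(456.0/54.14) = 3.074  (AT2G01933)
log2(1864/122.8) = 3.924  (AT2G06337)
log2(1722/1047) = 0.718  (AT2G06605)
log2(192.8/637.1) = -1.724  (AT5G42254)
log2(97.64/289.4) = -1.568  (AT4G40000)
The largest magnitude belongs to AT2G06337.

3.924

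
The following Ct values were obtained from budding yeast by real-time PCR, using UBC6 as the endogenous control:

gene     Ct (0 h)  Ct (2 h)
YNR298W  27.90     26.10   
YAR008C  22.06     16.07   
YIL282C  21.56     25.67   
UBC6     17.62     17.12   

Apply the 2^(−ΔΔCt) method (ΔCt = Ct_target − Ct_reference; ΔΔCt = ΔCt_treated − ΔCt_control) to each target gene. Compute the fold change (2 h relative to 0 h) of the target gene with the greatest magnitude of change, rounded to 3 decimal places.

YNR298W: ΔΔCt = (26.10−17.12) − (27.90−17.62) = 8.98 − 10.28 = -1.30; fold change = 2^1.30 = 2.462
YAR008C: ΔΔCt = (16.07−17.12) − (22.06−17.62) = -1.05 − 4.44 = -5.49; fold change = 2^5.49 = 44.942
YIL282C: ΔΔCt = (25.67−17.12) − (21.56−17.62) = 8.55 − 3.94 = 4.61; fold change = 2^-4.61 = 0.041
YAR008C has the largest |ΔΔCt| = 5.49.

44.942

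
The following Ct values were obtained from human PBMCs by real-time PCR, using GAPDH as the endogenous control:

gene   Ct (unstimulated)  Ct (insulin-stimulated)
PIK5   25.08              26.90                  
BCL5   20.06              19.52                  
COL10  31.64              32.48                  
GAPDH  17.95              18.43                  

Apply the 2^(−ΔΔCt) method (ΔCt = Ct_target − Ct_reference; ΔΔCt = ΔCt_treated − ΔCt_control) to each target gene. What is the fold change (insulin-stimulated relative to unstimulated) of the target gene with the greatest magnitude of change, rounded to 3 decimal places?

0.395

PIK5: ΔΔCt = (26.90−18.43) − (25.08−17.95) = 8.47 − 7.13 = 1.34; fold change = 2^-1.34 = 0.395
BCL5: ΔΔCt = (19.52−18.43) − (20.06−17.95) = 1.09 − 2.11 = -1.02; fold change = 2^1.02 = 2.028
COL10: ΔΔCt = (32.48−18.43) − (31.64−17.95) = 14.05 − 13.69 = 0.36; fold change = 2^-0.36 = 0.779
PIK5 has the largest |ΔΔCt| = 1.34.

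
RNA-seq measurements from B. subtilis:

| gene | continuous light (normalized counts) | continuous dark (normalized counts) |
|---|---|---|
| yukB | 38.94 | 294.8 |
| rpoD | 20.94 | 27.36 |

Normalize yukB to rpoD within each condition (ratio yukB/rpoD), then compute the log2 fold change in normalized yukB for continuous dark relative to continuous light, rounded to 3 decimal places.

yukB/rpoD (continuous light) = 38.94 / 20.94 = 1.8596
yukB/rpoD (continuous dark) = 294.8 / 27.36 = 10.775
Fold change = 10.775 / 1.8596 = 5.7942
log2(5.7942) = 2.5346

2.535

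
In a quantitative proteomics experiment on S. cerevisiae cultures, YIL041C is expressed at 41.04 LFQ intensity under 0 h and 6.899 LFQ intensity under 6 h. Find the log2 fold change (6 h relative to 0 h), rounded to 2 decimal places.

Fold change = 6.899 / 41.04 = 0.1681
log2(0.1681) = -2.573

-2.57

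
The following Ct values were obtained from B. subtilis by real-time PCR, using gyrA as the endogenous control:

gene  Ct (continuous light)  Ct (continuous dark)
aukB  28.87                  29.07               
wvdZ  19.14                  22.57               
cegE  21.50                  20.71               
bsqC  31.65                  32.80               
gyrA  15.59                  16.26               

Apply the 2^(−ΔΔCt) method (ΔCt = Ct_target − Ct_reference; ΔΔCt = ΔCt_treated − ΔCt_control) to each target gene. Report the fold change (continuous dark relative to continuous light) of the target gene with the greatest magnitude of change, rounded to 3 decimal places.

0.148

aukB: ΔΔCt = (29.07−16.26) − (28.87−15.59) = 12.81 − 13.28 = -0.47; fold change = 2^0.47 = 1.385
wvdZ: ΔΔCt = (22.57−16.26) − (19.14−15.59) = 6.31 − 3.55 = 2.76; fold change = 2^-2.76 = 0.148
cegE: ΔΔCt = (20.71−16.26) − (21.50−15.59) = 4.45 − 5.91 = -1.46; fold change = 2^1.46 = 2.751
bsqC: ΔΔCt = (32.80−16.26) − (31.65−15.59) = 16.54 − 16.06 = 0.48; fold change = 2^-0.48 = 0.717
wvdZ has the largest |ΔΔCt| = 2.76.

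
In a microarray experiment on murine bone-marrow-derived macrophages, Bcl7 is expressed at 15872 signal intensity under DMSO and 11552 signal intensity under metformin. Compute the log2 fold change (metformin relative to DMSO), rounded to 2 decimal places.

Fold change = 11552 / 15872 = 0.7278
log2(0.7278) = -0.458

-0.46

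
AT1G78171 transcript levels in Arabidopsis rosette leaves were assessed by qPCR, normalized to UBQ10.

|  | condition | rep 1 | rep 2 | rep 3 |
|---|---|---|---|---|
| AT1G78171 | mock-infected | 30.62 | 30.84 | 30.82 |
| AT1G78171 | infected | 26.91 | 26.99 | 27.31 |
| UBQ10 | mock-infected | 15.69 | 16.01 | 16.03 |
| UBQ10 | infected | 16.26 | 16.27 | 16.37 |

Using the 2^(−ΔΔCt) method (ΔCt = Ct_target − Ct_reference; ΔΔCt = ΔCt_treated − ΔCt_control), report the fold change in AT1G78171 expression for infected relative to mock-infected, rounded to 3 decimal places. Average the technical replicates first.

Mean Ct: AT1G78171 mock-infected 30.760; AT1G78171 infected 27.070; UBQ10 mock-infected 15.910; UBQ10 infected 16.300
ΔCt(mock-infected) = 30.760 − 15.910 = 14.850
ΔCt(infected) = 27.070 − 16.300 = 10.770
ΔΔCt = 10.770 − 14.850 = -4.080
Fold change = 2^(−(-4.080)) = 2^4.080 = 16.9123

16.912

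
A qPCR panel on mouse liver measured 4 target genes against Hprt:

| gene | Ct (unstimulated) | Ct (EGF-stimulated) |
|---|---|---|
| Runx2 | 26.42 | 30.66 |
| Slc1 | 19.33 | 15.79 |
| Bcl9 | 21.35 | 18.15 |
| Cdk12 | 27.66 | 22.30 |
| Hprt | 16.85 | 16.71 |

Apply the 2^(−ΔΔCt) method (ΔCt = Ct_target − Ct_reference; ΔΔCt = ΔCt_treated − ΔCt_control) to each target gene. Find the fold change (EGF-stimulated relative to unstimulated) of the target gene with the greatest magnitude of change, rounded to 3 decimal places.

Runx2: ΔΔCt = (30.66−16.71) − (26.42−16.85) = 13.95 − 9.57 = 4.38; fold change = 2^-4.38 = 0.048
Slc1: ΔΔCt = (15.79−16.71) − (19.33−16.85) = -0.92 − 2.48 = -3.40; fold change = 2^3.40 = 10.556
Bcl9: ΔΔCt = (18.15−16.71) − (21.35−16.85) = 1.44 − 4.50 = -3.06; fold change = 2^3.06 = 8.340
Cdk12: ΔΔCt = (22.30−16.71) − (27.66−16.85) = 5.59 − 10.81 = -5.22; fold change = 2^5.22 = 37.271
Cdk12 has the largest |ΔΔCt| = 5.22.

37.271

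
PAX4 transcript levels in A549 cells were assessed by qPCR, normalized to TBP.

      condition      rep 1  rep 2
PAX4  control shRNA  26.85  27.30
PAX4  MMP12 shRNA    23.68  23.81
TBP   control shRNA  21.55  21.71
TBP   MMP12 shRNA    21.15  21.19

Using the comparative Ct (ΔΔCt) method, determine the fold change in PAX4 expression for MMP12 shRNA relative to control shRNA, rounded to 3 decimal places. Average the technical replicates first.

7.311

Mean Ct: PAX4 control shRNA 27.075; PAX4 MMP12 shRNA 23.745; TBP control shRNA 21.630; TBP MMP12 shRNA 21.170
ΔCt(control shRNA) = 27.075 − 21.630 = 5.445
ΔCt(MMP12 shRNA) = 23.745 − 21.170 = 2.575
ΔΔCt = 2.575 − 5.445 = -2.870
Fold change = 2^(−(-2.870)) = 2^2.870 = 7.3107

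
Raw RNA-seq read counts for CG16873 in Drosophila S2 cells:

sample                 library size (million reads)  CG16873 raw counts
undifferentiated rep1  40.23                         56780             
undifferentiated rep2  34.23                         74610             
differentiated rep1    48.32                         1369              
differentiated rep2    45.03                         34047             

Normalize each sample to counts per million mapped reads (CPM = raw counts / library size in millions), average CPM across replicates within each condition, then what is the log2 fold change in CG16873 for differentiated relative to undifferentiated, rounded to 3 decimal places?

-2.195

CPM(undifferentiated rep1) = 56780 / 40.23 = 1411.3845
CPM(undifferentiated rep2) = 74610 / 34.23 = 2179.6670
CPM(differentiated rep1) = 1369 / 48.32 = 28.3320
CPM(differentiated rep2) = 34047 / 45.03 = 756.0959
mean CPM(undifferentiated) = 1795.5257; mean CPM(differentiated) = 392.2139
Fold change = 392.2139 / 1795.5257 = 0.21844
log2(0.21844) = -2.1947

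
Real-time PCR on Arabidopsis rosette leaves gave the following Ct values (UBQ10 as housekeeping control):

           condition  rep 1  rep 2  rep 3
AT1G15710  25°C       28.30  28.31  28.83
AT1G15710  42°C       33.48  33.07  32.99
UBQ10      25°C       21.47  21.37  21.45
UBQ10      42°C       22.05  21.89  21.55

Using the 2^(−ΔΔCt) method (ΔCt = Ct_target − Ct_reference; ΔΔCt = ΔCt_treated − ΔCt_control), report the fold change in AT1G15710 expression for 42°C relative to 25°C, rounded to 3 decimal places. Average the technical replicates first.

Mean Ct: AT1G15710 25°C 28.480; AT1G15710 42°C 33.180; UBQ10 25°C 21.430; UBQ10 42°C 21.830
ΔCt(25°C) = 28.480 − 21.430 = 7.050
ΔCt(42°C) = 33.180 − 21.830 = 11.350
ΔΔCt = 11.350 − 7.050 = 4.300
Fold change = 2^(−4.300) = 0.0508

0.051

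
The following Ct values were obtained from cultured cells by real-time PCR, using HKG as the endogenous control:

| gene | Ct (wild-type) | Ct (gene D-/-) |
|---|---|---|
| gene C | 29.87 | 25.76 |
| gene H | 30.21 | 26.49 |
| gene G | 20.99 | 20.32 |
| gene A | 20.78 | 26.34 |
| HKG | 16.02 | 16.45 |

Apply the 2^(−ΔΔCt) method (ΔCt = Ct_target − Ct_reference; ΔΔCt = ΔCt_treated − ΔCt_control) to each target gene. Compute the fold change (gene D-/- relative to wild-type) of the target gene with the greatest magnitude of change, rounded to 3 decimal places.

gene C: ΔΔCt = (25.76−16.45) − (29.87−16.02) = 9.31 − 13.85 = -4.54; fold change = 2^4.54 = 23.264
gene H: ΔΔCt = (26.49−16.45) − (30.21−16.02) = 10.04 − 14.19 = -4.15; fold change = 2^4.15 = 17.753
gene G: ΔΔCt = (20.32−16.45) − (20.99−16.02) = 3.87 − 4.97 = -1.10; fold change = 2^1.10 = 2.144
gene A: ΔΔCt = (26.34−16.45) − (20.78−16.02) = 9.89 − 4.76 = 5.13; fold change = 2^-5.13 = 0.029
gene A has the largest |ΔΔCt| = 5.13.

0.029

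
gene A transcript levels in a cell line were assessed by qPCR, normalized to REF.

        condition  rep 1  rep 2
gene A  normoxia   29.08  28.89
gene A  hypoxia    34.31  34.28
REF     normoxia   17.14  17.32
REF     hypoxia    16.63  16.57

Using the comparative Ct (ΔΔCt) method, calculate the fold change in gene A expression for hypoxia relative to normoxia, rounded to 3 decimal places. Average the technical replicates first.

0.016

Mean Ct: gene A normoxia 28.985; gene A hypoxia 34.295; REF normoxia 17.230; REF hypoxia 16.600
ΔCt(normoxia) = 28.985 − 17.230 = 11.755
ΔCt(hypoxia) = 34.295 − 16.600 = 17.695
ΔΔCt = 17.695 − 11.755 = 5.940
Fold change = 2^(−5.940) = 0.0163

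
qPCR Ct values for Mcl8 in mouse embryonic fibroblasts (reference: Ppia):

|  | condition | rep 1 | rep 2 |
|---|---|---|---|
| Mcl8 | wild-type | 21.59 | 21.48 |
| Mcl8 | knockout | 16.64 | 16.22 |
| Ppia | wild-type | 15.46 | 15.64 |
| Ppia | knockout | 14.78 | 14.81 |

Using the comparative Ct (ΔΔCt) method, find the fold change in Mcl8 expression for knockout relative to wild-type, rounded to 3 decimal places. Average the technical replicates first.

Mean Ct: Mcl8 wild-type 21.535; Mcl8 knockout 16.430; Ppia wild-type 15.550; Ppia knockout 14.795
ΔCt(wild-type) = 21.535 − 15.550 = 5.985
ΔCt(knockout) = 16.430 − 14.795 = 1.635
ΔΔCt = 1.635 − 5.985 = -4.350
Fold change = 2^(−(-4.350)) = 2^4.350 = 20.3930

20.393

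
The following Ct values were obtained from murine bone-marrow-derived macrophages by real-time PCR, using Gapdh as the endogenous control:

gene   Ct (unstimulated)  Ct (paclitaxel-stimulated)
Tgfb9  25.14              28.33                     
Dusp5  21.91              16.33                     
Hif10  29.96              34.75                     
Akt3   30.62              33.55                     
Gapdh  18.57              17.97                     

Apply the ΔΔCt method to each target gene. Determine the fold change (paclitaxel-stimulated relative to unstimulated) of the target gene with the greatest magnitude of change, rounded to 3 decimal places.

Tgfb9: ΔΔCt = (28.33−17.97) − (25.14−18.57) = 10.36 − 6.57 = 3.79; fold change = 2^-3.79 = 0.072
Dusp5: ΔΔCt = (16.33−17.97) − (21.91−18.57) = -1.64 − 3.34 = -4.98; fold change = 2^4.98 = 31.559
Hif10: ΔΔCt = (34.75−17.97) − (29.96−18.57) = 16.78 − 11.39 = 5.39; fold change = 2^-5.39 = 0.024
Akt3: ΔΔCt = (33.55−17.97) − (30.62−18.57) = 15.58 − 12.05 = 3.53; fold change = 2^-3.53 = 0.087
Hif10 has the largest |ΔΔCt| = 5.39.

0.024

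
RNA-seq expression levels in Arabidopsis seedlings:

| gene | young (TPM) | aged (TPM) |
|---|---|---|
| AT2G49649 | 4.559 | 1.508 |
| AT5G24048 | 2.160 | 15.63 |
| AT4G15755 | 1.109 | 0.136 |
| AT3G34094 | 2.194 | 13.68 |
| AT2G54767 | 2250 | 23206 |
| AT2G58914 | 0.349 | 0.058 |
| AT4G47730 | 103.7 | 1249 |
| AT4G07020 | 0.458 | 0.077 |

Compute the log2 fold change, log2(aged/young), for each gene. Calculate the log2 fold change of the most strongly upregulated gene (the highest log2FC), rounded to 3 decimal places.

3.590

log2(1.508/4.559) = -1.596  (AT2G49649)
log2(15.63/2.160) = 2.855  (AT5G24048)
log2(0.136/1.109) = -3.028  (AT4G15755)
log2(13.68/2.194) = 2.640  (AT3G34094)
log2(23206/2250) = 3.367  (AT2G54767)
log2(0.058/0.349) = -2.589  (AT2G58914)
log2(1249/103.7) = 3.590  (AT4G47730)
log2(0.077/0.458) = -2.572  (AT4G07020)
AT4G47730 is most strongly upregulated.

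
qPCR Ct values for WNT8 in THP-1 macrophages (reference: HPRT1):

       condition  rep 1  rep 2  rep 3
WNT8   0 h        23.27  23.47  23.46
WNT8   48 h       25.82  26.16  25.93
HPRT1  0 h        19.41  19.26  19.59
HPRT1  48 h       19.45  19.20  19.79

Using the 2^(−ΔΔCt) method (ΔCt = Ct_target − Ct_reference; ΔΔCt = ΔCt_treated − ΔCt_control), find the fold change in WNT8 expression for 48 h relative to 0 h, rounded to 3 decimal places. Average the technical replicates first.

Mean Ct: WNT8 0 h 23.400; WNT8 48 h 25.970; HPRT1 0 h 19.420; HPRT1 48 h 19.480
ΔCt(0 h) = 23.400 − 19.420 = 3.980
ΔCt(48 h) = 25.970 − 19.480 = 6.490
ΔΔCt = 6.490 − 3.980 = 2.510
Fold change = 2^(−2.510) = 0.1756

0.176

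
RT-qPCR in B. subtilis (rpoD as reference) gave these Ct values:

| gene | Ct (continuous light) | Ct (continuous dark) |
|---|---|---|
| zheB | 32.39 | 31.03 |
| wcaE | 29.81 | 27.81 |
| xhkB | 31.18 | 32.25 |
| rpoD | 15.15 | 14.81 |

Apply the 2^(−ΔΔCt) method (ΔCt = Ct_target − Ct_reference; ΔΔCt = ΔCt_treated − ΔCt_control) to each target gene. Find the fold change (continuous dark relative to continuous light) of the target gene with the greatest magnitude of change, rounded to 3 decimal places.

3.160

zheB: ΔΔCt = (31.03−14.81) − (32.39−15.15) = 16.22 − 17.24 = -1.02; fold change = 2^1.02 = 2.028
wcaE: ΔΔCt = (27.81−14.81) − (29.81−15.15) = 13.00 − 14.66 = -1.66; fold change = 2^1.66 = 3.160
xhkB: ΔΔCt = (32.25−14.81) − (31.18−15.15) = 17.44 − 16.03 = 1.41; fold change = 2^-1.41 = 0.376
wcaE has the largest |ΔΔCt| = 1.66.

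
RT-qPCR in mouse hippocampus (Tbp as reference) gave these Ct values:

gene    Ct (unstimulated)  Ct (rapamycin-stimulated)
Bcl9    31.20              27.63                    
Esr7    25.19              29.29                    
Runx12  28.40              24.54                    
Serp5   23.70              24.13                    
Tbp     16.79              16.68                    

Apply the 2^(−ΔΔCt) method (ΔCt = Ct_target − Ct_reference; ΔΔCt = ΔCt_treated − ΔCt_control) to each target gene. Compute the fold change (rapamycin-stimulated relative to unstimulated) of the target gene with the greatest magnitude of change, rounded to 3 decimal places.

Bcl9: ΔΔCt = (27.63−16.68) − (31.20−16.79) = 10.95 − 14.41 = -3.46; fold change = 2^3.46 = 11.004
Esr7: ΔΔCt = (29.29−16.68) − (25.19−16.79) = 12.61 − 8.40 = 4.21; fold change = 2^-4.21 = 0.054
Runx12: ΔΔCt = (24.54−16.68) − (28.40−16.79) = 7.86 − 11.61 = -3.75; fold change = 2^3.75 = 13.454
Serp5: ΔΔCt = (24.13−16.68) − (23.70−16.79) = 7.45 − 6.91 = 0.54; fold change = 2^-0.54 = 0.688
Esr7 has the largest |ΔΔCt| = 4.21.

0.054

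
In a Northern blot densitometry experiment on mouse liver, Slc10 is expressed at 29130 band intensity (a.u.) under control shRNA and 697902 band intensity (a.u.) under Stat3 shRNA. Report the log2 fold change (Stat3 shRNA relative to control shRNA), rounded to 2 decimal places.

Fold change = 697902 / 29130 = 23.9582
log2(23.9582) = 4.582

4.58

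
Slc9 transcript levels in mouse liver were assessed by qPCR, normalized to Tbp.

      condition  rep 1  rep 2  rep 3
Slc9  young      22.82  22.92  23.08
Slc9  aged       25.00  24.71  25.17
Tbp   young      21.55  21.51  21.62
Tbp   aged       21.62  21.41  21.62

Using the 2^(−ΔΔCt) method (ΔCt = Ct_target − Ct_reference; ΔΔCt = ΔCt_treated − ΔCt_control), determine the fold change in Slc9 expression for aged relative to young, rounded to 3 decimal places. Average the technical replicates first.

Mean Ct: Slc9 young 22.940; Slc9 aged 24.960; Tbp young 21.560; Tbp aged 21.550
ΔCt(young) = 22.940 − 21.560 = 1.380
ΔCt(aged) = 24.960 − 21.550 = 3.410
ΔΔCt = 3.410 − 1.380 = 2.030
Fold change = 2^(−2.030) = 0.2449

0.245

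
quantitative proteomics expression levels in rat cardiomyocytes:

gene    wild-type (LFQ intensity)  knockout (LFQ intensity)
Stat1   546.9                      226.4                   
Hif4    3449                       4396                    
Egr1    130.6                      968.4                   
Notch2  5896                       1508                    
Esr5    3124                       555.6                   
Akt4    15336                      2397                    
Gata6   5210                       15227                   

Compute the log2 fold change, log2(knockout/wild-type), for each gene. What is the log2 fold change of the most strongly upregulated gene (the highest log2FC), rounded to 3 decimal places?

2.890

log2(226.4/546.9) = -1.272  (Stat1)
log2(4396/3449) = 0.350  (Hif4)
log2(968.4/130.6) = 2.890  (Egr1)
log2(1508/5896) = -1.967  (Notch2)
log2(555.6/3124) = -2.491  (Esr5)
log2(2397/15336) = -2.678  (Akt4)
log2(15227/5210) = 1.547  (Gata6)
Egr1 is most strongly upregulated.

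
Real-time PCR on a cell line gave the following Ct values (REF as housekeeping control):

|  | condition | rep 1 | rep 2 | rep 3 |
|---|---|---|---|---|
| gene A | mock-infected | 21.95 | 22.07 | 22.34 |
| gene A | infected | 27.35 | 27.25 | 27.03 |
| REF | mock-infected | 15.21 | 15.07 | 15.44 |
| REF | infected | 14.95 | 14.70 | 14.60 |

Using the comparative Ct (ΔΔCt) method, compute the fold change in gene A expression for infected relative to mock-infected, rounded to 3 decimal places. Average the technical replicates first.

Mean Ct: gene A mock-infected 22.120; gene A infected 27.210; REF mock-infected 15.240; REF infected 14.750
ΔCt(mock-infected) = 22.120 − 15.240 = 6.880
ΔCt(infected) = 27.210 − 14.750 = 12.460
ΔΔCt = 12.460 − 6.880 = 5.580
Fold change = 2^(−5.580) = 0.0209

0.021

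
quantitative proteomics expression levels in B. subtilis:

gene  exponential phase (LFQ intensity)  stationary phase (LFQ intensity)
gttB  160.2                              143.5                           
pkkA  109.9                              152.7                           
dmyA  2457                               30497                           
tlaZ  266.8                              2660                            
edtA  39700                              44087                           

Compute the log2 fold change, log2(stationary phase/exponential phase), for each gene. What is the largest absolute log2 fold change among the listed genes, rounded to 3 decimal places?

log2(143.5/160.2) = -0.159  (gttB)
log2(152.7/109.9) = 0.475  (pkkA)
log2(30497/2457) = 3.634  (dmyA)
log2(2660/266.8) = 3.318  (tlaZ)
log2(44087/39700) = 0.151  (edtA)
The largest magnitude belongs to dmyA.

3.634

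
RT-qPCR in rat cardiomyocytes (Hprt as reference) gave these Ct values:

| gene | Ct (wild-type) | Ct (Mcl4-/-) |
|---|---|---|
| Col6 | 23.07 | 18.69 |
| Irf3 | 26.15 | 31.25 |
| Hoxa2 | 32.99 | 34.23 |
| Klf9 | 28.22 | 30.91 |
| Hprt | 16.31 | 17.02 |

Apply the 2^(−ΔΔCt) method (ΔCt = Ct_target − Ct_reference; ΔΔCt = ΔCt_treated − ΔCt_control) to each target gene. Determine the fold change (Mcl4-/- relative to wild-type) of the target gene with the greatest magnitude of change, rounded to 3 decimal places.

Col6: ΔΔCt = (18.69−17.02) − (23.07−16.31) = 1.67 − 6.76 = -5.09; fold change = 2^5.09 = 34.060
Irf3: ΔΔCt = (31.25−17.02) − (26.15−16.31) = 14.23 − 9.84 = 4.39; fold change = 2^-4.39 = 0.048
Hoxa2: ΔΔCt = (34.23−17.02) − (32.99−16.31) = 17.21 − 16.68 = 0.53; fold change = 2^-0.53 = 0.693
Klf9: ΔΔCt = (30.91−17.02) − (28.22−16.31) = 13.89 − 11.91 = 1.98; fold change = 2^-1.98 = 0.253
Col6 has the largest |ΔΔCt| = 5.09.

34.060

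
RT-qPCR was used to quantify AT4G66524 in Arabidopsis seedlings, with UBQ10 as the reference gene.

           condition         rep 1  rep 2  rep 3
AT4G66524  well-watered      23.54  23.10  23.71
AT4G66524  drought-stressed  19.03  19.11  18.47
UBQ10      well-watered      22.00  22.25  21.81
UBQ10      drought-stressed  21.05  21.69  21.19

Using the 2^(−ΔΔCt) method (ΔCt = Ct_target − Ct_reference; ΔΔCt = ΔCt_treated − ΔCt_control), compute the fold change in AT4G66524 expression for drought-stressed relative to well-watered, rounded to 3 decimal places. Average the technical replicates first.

Mean Ct: AT4G66524 well-watered 23.450; AT4G66524 drought-stressed 18.870; UBQ10 well-watered 22.020; UBQ10 drought-stressed 21.310
ΔCt(well-watered) = 23.450 − 22.020 = 1.430
ΔCt(drought-stressed) = 18.870 − 21.310 = -2.440
ΔΔCt = -2.440 − 1.430 = -3.870
Fold change = 2^(−(-3.870)) = 2^3.870 = 14.6213

14.621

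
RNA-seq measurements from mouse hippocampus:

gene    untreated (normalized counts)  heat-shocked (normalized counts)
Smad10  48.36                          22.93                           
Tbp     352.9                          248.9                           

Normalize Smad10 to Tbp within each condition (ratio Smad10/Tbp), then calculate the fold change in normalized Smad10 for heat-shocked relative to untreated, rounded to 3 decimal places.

Smad10/Tbp (untreated) = 48.36 / 352.9 = 0.13704
Smad10/Tbp (heat-shocked) = 22.93 / 248.9 = 0.092125
Fold change = 0.092125 / 0.13704 = 0.6723

0.672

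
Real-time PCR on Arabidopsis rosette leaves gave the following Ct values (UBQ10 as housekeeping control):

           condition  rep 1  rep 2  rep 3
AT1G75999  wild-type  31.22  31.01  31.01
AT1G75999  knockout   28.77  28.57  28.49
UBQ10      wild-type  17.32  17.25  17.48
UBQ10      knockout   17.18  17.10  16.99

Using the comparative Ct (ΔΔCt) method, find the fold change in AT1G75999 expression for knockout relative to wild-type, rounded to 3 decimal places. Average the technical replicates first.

4.627

Mean Ct: AT1G75999 wild-type 31.080; AT1G75999 knockout 28.610; UBQ10 wild-type 17.350; UBQ10 knockout 17.090
ΔCt(wild-type) = 31.080 − 17.350 = 13.730
ΔCt(knockout) = 28.610 − 17.090 = 11.520
ΔΔCt = 11.520 − 13.730 = -2.210
Fold change = 2^(−(-2.210)) = 2^2.210 = 4.6268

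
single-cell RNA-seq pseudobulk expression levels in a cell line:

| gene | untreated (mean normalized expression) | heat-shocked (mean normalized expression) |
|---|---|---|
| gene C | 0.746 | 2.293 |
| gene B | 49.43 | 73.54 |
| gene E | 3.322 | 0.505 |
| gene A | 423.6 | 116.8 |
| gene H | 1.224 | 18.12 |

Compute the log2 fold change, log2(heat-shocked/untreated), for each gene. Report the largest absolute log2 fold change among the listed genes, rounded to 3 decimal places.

3.888

log2(2.293/0.746) = 1.620  (gene C)
log2(73.54/49.43) = 0.573  (gene B)
log2(0.505/3.322) = -2.718  (gene E)
log2(116.8/423.6) = -1.859  (gene A)
log2(18.12/1.224) = 3.888  (gene H)
The largest magnitude belongs to gene H.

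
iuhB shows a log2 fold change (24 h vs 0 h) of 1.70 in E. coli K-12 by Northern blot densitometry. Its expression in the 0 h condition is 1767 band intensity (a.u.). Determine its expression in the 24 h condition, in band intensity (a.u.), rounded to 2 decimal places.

5741.00

Fold change = 2^(1.70) = 3.2490
24 h expression = 1767 × 3.2490 = 5741.00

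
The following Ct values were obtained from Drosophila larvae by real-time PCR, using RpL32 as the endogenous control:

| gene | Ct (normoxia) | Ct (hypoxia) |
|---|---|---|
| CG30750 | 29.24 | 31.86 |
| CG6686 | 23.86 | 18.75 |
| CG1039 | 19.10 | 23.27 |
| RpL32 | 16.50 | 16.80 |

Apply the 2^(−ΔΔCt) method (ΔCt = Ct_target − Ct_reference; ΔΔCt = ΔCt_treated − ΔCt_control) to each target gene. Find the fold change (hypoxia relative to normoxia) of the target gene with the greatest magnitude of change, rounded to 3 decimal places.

CG30750: ΔΔCt = (31.86−16.80) − (29.24−16.50) = 15.06 − 12.74 = 2.32; fold change = 2^-2.32 = 0.200
CG6686: ΔΔCt = (18.75−16.80) − (23.86−16.50) = 1.95 − 7.36 = -5.41; fold change = 2^5.41 = 42.518
CG1039: ΔΔCt = (23.27−16.80) − (19.10−16.50) = 6.47 − 2.60 = 3.87; fold change = 2^-3.87 = 0.068
CG6686 has the largest |ΔΔCt| = 5.41.

42.518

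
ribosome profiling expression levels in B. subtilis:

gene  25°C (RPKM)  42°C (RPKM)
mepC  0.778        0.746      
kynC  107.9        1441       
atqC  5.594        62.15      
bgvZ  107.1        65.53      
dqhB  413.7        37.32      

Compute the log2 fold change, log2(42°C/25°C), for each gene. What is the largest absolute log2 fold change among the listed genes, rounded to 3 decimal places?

log2(0.746/0.778) = -0.061  (mepC)
log2(1441/107.9) = 3.739  (kynC)
log2(62.15/5.594) = 3.474  (atqC)
log2(65.53/107.1) = -0.709  (bgvZ)
log2(37.32/413.7) = -3.471  (dqhB)
The largest magnitude belongs to kynC.

3.739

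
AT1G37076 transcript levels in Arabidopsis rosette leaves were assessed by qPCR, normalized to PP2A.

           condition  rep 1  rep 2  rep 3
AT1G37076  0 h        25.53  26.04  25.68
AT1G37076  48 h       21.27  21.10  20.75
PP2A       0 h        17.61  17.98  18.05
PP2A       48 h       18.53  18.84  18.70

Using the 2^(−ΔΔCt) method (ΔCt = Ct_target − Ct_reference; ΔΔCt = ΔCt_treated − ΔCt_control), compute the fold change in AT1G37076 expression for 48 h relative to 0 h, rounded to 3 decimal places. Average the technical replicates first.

Mean Ct: AT1G37076 0 h 25.750; AT1G37076 48 h 21.040; PP2A 0 h 17.880; PP2A 48 h 18.690
ΔCt(0 h) = 25.750 − 17.880 = 7.870
ΔCt(48 h) = 21.040 − 18.690 = 2.350
ΔΔCt = 2.350 − 7.870 = -5.520
Fold change = 2^(−(-5.520)) = 2^5.520 = 45.8866

45.887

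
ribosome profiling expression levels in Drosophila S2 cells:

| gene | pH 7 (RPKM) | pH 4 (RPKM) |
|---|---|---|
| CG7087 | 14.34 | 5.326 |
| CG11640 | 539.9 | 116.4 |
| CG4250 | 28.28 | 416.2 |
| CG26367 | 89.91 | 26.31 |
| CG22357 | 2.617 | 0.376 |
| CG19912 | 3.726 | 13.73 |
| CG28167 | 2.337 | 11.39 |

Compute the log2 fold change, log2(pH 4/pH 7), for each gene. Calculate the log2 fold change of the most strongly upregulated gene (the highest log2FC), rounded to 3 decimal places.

log2(5.326/14.34) = -1.429  (CG7087)
log2(116.4/539.9) = -2.214  (CG11640)
log2(416.2/28.28) = 3.879  (CG4250)
log2(26.31/89.91) = -1.773  (CG26367)
log2(0.376/2.617) = -2.799  (CG22357)
log2(13.73/3.726) = 1.882  (CG19912)
log2(11.39/2.337) = 2.285  (CG28167)
CG4250 is most strongly upregulated.

3.879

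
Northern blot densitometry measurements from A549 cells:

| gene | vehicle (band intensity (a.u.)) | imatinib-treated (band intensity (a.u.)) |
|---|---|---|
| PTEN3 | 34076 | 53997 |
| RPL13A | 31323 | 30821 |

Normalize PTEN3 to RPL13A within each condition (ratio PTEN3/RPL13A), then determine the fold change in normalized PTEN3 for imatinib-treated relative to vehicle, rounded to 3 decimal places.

1.610

PTEN3/RPL13A (vehicle) = 34076 / 31323 = 1.0879
PTEN3/RPL13A (imatinib-treated) = 53997 / 30821 = 1.752
Fold change = 1.752 / 1.0879 = 1.6104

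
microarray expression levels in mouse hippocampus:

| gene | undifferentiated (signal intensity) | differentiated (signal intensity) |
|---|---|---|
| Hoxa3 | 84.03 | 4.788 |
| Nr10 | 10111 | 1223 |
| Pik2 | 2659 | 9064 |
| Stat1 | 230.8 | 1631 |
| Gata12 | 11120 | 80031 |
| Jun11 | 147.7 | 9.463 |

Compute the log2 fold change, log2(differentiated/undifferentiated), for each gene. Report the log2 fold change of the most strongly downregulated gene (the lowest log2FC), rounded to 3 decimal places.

log2(4.788/84.03) = -4.133  (Hoxa3)
log2(1223/10111) = -3.047  (Nr10)
log2(9064/2659) = 1.769  (Pik2)
log2(1631/230.8) = 2.821  (Stat1)
log2(80031/11120) = 2.847  (Gata12)
log2(9.463/147.7) = -3.964  (Jun11)
Hoxa3 is most strongly downregulated.

-4.133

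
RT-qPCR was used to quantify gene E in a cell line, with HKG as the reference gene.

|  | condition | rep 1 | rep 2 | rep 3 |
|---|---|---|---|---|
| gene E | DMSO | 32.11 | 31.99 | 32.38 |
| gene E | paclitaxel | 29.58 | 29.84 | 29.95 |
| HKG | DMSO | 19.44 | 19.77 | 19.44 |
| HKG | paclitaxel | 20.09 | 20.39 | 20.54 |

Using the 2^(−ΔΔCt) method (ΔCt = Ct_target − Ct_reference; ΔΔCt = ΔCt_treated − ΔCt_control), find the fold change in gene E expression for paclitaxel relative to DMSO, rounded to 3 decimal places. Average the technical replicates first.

Mean Ct: gene E DMSO 32.160; gene E paclitaxel 29.790; HKG DMSO 19.550; HKG paclitaxel 20.340
ΔCt(DMSO) = 32.160 − 19.550 = 12.610
ΔCt(paclitaxel) = 29.790 − 20.340 = 9.450
ΔΔCt = 9.450 − 12.610 = -3.160
Fold change = 2^(−(-3.160)) = 2^3.160 = 8.9383

8.938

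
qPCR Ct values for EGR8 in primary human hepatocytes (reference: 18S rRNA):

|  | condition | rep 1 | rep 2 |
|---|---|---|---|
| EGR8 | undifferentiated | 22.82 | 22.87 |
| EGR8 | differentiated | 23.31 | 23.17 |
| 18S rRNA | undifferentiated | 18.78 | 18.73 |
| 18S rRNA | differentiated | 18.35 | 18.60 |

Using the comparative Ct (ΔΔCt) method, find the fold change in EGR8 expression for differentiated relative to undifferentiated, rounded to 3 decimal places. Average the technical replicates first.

Mean Ct: EGR8 undifferentiated 22.845; EGR8 differentiated 23.240; 18S rRNA undifferentiated 18.755; 18S rRNA differentiated 18.475
ΔCt(undifferentiated) = 22.845 − 18.755 = 4.090
ΔCt(differentiated) = 23.240 − 18.475 = 4.765
ΔΔCt = 4.765 − 4.090 = 0.675
Fold change = 2^(−0.675) = 0.6263

0.626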